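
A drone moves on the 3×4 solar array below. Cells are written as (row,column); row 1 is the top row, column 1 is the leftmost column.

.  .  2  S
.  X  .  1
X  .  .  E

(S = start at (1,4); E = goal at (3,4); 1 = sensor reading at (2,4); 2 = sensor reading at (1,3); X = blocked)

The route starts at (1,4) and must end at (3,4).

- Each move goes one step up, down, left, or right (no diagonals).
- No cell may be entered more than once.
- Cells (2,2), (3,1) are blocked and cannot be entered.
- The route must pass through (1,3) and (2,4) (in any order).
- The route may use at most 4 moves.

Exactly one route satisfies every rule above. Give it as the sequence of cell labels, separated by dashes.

The 4-move cap with required stops at (1,3), (2,4) leaves no slack for detours.
Route from (1,4): left 1 to (1,3), down 1 to (2,3), right 1 to (2,4), down 1 to (3,4) — 4 moves in all.
Check: all required cells visited; 4 ≤ 4 moves.

(1,4) - (1,3) - (2,3) - (2,4) - (3,4)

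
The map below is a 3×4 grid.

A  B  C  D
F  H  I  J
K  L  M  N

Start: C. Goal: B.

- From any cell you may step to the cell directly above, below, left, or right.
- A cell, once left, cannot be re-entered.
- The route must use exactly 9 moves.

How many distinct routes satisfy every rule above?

Need simple routes of exactly 9 moves from C to B (Manhattan distance 1, so 4 moves are spent on a detour and 4 undoing it).
Branch systematically from the start, pruning whenever the remaining move budget drops below the Manhattan distance to B or differs from it in parity. Grouping the completions by first move — via I: 3; via D: 8 (no valid completion starts via B) — and summing: 3 + 8 = 11.
That gives 11 routes.

11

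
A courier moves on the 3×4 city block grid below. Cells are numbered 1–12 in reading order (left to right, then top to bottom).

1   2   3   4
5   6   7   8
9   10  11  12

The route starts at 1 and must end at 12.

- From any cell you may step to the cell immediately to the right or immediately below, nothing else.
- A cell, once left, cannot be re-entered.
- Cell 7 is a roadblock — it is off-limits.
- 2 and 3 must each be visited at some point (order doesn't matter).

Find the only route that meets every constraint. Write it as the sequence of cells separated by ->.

Moves only go right or down, so the column and row indices never decrease.
Route from 1: right 3 to 4, down 2 to 12 — 5 moves in all.
Check: all required cells visited.

1 -> 2 -> 3 -> 4 -> 8 -> 12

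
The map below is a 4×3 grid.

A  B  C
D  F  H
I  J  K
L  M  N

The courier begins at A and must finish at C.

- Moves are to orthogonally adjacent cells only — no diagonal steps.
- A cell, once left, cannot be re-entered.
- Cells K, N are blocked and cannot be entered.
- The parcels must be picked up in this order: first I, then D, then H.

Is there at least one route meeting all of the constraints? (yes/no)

no

Ignoring the required order, 2 revisit-free routes from A to C pass through all of I, D, and H; the waypoint orders that occur are D → I → H (2) — never I → D → H.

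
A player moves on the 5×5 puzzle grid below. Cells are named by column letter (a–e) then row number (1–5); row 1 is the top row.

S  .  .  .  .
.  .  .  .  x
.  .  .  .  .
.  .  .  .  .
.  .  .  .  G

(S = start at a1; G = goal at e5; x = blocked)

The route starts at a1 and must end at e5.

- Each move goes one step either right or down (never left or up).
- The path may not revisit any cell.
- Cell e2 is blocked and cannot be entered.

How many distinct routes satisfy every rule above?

A right/down-only route from a1 to e5 makes exactly 4 down-moves and 4 right-moves in some order.
With no other constraints that would be C(8,4) = 70 routes.
Subtract routes through each blocked cell (inclusion–exclusion for overlaps): − through e2: 5 → 65.
That gives 65 routes.

65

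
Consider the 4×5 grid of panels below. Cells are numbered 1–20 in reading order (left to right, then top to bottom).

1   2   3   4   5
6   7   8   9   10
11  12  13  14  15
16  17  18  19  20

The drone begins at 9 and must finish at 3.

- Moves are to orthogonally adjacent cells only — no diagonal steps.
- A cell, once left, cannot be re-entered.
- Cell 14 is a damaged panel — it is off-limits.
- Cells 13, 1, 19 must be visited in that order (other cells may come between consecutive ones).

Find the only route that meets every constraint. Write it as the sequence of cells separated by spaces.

9 8 13 12 7 2 1 6 11 16 17 18 19 20 15 10 5 4 3

The waypoints must appear in the order 13, 1, 19, with no cell reused.
Route from 9: left 1 to 8, down 1 to 13, left 1 to 12, up 2 to 2, left 1 to 1, down 3 to 16, right 4 to 20, up 3 to 5, left 2 to 3 — 18 moves in all.
Check: order respected (13 at step 2, 1 at step 6, 19 at step 12).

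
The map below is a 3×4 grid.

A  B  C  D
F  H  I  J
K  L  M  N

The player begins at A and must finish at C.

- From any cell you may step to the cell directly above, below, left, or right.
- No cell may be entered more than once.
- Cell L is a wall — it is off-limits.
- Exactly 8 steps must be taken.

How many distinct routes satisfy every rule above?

Need simple routes of exactly 8 moves from A to C (Manhattan distance 2, so 3 moves are spent on a detour and 3 undoing it).
Enumerating: A F H I M N J D C | A B H I M N J D C.
That gives 2 routes.

2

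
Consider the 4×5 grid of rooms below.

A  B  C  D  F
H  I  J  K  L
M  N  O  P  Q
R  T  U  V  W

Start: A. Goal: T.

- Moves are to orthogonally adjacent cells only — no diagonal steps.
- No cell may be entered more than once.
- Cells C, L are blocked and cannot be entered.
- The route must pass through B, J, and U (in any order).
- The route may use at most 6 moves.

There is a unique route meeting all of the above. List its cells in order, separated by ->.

The budget equals the shortest possible length, so every move has to be on a shortest route through the required cells.
Route from A: right to B, down to I, right to J, 2× down (reaching U), left to T — 6 moves in all.
Check: all required cells visited; 6 ≤ 6 moves.

A -> B -> I -> J -> O -> U -> T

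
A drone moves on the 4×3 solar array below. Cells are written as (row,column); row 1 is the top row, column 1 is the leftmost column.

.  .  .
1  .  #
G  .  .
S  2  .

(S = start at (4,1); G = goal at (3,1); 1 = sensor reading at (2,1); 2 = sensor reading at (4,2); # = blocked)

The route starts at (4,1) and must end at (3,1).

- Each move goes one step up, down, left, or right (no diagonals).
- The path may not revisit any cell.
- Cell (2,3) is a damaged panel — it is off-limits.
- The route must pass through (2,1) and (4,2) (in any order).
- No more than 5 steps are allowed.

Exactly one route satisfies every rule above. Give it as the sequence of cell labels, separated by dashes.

(4,1) - (4,2) - (3,2) - (2,2) - (2,1) - (3,1)

The 5-move cap with required stops at (2,1), (4,2) leaves no slack for detours.
Route from (4,1): right to (4,2), 2× up (reaching (2,2)), left to (2,1), down to (3,1) — 5 moves in all.
Check: all required cells visited; 5 ≤ 5 moves.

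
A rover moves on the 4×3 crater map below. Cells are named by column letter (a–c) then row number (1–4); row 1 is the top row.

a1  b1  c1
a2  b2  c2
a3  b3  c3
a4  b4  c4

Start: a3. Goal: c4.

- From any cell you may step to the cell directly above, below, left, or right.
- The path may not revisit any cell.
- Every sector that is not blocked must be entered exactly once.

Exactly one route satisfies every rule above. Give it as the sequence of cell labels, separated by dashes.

a3 - a4 - b4 - b3 - b2 - a2 - a1 - b1 - c1 - c2 - c3 - c4

Need to visit all 12 open cells exactly once, starting at a3 and ending at c4.
Cell a1 has only two open neighbours (a2 and b1), so the path must pass straight through it: one of those is the cell it's entered from and the other is where it exits.
Route from a3: down 1 to a4, right 1 to b4, up 2 to b2, left 1 to a2, up 1 to a1, right 2 to c1, down 3 to c4 — 11 moves in all.
Check: all 12 open cells covered.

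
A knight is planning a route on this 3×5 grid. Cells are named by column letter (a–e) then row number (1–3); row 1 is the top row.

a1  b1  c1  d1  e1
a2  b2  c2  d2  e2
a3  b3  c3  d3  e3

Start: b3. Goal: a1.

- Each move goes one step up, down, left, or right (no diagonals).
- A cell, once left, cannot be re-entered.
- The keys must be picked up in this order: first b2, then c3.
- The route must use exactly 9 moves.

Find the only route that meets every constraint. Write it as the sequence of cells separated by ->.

b3 -> b2 -> c2 -> c3 -> d3 -> d2 -> d1 -> c1 -> b1 -> a1

The waypoints must appear in the order b2, c3, with no cell reused.
Route from b3: up to b2, right to c2, down to c3, right to d3, 2× up (reaching d1), 3× left (reaching a1) — 9 moves in all.
Check: order respected (b2 at step 1, c3 at step 3); 9 moves as required.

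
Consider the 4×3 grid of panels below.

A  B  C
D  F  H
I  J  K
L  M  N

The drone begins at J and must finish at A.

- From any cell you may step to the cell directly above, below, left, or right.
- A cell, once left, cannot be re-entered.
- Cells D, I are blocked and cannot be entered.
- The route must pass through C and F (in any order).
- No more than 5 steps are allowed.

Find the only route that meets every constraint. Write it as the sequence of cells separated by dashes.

The 5-move cap with required stops at C, F leaves no slack for detours.
Route from J: up to F, right to H, up to C, 2× left (reaching A) — 5 moves in all.
Check: all required cells visited; 5 ≤ 5 moves.

J - F - H - C - B - A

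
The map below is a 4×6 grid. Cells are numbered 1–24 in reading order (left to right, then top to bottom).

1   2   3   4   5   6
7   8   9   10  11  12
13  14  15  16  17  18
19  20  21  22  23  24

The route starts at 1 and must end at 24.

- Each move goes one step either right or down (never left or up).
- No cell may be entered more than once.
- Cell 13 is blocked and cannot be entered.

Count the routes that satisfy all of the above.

50

A right/down-only route from 1 to 24 makes exactly 3 down-moves and 5 right-moves in some order.
With no other constraints that would be C(8,3) = 56 routes.
Subtract routes through each blocked cell (inclusion–exclusion for overlaps): − through 13: 6 → 50.
That gives 50 routes.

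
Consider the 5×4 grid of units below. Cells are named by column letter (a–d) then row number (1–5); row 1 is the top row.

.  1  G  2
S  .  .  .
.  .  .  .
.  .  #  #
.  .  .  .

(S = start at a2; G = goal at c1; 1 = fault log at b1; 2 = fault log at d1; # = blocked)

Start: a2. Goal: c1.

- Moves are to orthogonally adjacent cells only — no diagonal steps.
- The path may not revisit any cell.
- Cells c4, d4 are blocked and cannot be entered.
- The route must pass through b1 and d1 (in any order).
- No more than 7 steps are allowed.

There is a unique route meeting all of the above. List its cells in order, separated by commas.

a2, a1, b1, b2, c2, d2, d1, c1

Any route must reach b1 and d1 and still end at c1 within 7 moves, so the order of the required stops is forced.
Route from a2: up 1 to a1, right 1 to b1, down 1 to b2, right 2 to d2, up 1 to d1, left 1 to c1 — 7 moves in all.
Check: all required cells visited; 7 ≤ 7 moves.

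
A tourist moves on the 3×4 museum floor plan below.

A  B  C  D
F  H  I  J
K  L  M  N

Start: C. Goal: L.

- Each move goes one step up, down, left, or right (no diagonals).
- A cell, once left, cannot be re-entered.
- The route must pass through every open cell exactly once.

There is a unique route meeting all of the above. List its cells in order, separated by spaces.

Need to visit all 12 open cells exactly once, starting at C and ending at L.
Cell K has only two open neighbours (F and L), so the path must pass straight through it: one of those is the cell it's entered from and the other is where it exits.
Route from C: right 1 to D, down 2 to N, left 1 to M, up 1 to I, left 1 to H, up 1 to B, left 1 to A, down 2 to K, right 1 to L — 11 moves in all.
Check: all 12 open cells covered.

C D J N M I H B A F K L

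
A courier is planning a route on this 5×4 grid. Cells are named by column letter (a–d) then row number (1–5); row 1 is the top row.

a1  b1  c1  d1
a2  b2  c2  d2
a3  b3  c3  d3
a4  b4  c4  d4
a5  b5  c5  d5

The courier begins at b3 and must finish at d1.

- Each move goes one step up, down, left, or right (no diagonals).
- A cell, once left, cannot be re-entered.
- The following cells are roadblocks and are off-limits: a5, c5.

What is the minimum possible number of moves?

4

The Manhattan distance from b3 to d1 is |3−1| + |2−4| = 4, so at least 4 moves are needed.
A route of 4 moves achieves this: b3 → b2 → b1 → c1 → d1.
Since 4 matches the lower bound, it is optimal.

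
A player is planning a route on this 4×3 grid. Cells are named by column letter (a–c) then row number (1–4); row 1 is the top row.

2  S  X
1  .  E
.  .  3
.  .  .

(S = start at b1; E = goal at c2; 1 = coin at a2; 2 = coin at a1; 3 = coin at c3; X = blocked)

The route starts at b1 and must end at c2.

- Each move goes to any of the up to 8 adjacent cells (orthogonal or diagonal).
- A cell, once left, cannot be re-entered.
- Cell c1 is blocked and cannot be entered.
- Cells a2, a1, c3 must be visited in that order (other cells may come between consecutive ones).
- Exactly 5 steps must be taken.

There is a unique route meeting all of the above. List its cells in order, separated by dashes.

b1 - a2 - a1 - b2 - c3 - c2

The waypoints must appear in the order a2, a1, c3, with no cell reused.
Route from b1: down-left to a2, up to a1, 2× down-right (reaching c3), up to c2 — 5 moves in all.
Check: order respected (1 at step 1, 2 at step 2, 3 at step 4); 5 moves as required.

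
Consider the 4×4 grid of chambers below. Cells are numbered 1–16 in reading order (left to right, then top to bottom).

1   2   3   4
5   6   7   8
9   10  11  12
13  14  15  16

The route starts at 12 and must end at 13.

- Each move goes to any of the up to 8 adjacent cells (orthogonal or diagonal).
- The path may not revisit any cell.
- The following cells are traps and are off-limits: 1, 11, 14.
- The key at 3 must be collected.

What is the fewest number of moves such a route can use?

Any route passes through 3 somewhere between 12 and 13. Summing Chebyshev distances along the two legs (12 → 3 → 13) gives a lower bound of 2 + 3 = 5 moves.
A route of 5 moves achieves this: 12 → 7 → 3 → 6 → 9 → 13.
Since 5 matches the lower bound, it is optimal.

5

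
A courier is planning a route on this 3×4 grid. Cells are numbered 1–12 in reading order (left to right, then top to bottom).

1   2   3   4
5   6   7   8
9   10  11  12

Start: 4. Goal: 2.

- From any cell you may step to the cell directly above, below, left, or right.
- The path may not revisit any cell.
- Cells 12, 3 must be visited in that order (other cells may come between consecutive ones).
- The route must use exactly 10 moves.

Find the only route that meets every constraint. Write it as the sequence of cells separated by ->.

The waypoints must appear in the order 12, 3, with no cell reused.
Route from 4: 2× down (reaching 12), 3× left (reaching 9), up to 5, 2× right (reaching 7), up to 3, left to 2 — 10 moves in all.
Check: order respected (12 at step 2, 3 at step 9); 10 moves as required.

4 -> 8 -> 12 -> 11 -> 10 -> 9 -> 5 -> 6 -> 7 -> 3 -> 2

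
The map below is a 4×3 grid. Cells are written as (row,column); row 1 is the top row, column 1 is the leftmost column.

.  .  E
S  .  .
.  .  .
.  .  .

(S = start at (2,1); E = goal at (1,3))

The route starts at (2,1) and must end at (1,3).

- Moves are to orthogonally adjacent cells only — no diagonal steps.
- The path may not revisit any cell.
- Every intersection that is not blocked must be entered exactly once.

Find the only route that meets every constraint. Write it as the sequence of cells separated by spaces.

(2,1) (1,1) (1,2) (2,2) (3,2) (3,1) (4,1) (4,2) (4,3) (3,3) (2,3) (1,3)

Need to visit all 12 open cells exactly once, starting at (2,1) and ending at (1,3).
Route from (2,1): up to (1,1), right to (1,2), 2× down (reaching (3,2)), left to (3,1), down to (4,1), 2× right (reaching (4,3)), 3× up (reaching (1,3)) — 11 moves in all.
Check: all 12 open cells covered.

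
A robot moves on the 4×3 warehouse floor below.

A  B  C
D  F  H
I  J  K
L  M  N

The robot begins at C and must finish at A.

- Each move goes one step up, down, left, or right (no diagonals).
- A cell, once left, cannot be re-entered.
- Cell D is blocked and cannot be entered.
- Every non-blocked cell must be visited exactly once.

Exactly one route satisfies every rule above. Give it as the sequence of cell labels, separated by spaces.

Need to visit all 11 open cells exactly once, starting at C and ending at A.
Cell L has only two open neighbours (I and M), so the path must pass straight through it: one of those is the cell it's entered from and the other is where it exits.
Route from C: 3× down (reaching N), 2× left (reaching L), up to I, right to J, 2× up (reaching B), left to A — 10 moves in all.
Check: all 11 open cells covered.

C H K N M L I J F B A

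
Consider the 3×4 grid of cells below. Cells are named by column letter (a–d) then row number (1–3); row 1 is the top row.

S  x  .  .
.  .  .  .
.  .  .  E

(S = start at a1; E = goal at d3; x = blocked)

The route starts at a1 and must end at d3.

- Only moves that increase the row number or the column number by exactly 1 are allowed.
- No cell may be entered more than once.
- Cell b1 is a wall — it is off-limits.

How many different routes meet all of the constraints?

4

A right/down-only route from a1 to d3 makes exactly 2 down-moves and 3 right-moves in some order.
With no other constraints that would be C(5,2) = 10 routes.
Subtract routes through each blocked cell (inclusion–exclusion for overlaps): − through b1: 6 → 4.
That gives 4 routes.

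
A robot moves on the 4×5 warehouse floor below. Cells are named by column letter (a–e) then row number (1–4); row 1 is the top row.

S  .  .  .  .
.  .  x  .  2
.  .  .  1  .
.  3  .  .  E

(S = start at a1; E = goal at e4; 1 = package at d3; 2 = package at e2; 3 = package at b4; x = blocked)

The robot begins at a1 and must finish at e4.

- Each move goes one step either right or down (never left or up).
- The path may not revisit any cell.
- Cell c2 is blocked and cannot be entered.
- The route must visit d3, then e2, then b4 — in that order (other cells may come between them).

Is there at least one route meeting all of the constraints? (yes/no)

no

e2 lies above d3, so going from d3 to e2 would need an upward move — but moves only go right/down, so d3 cannot be visited before e2.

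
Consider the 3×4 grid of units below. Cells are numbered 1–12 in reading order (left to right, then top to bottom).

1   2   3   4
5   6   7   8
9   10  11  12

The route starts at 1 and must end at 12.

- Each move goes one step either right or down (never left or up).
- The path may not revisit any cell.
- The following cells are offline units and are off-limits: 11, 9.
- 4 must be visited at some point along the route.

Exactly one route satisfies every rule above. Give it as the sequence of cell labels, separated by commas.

1, 2, 3, 4, 8, 12

Moves only go right or down, so the column and row indices never decrease.
Route from 1: 3× right (reaching 4), 2× down (reaching 12) — 5 moves in all.
Check: all required cells visited.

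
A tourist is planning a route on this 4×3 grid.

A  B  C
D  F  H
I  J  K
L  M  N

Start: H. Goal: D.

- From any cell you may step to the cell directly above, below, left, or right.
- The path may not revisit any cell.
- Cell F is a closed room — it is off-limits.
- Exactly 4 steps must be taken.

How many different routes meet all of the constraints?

2

Need simple routes of exactly 4 moves from H to D (Manhattan distance 2, so 1 moves are spent on a detour and 1 undoing it).
Enumerating: H C B A D | H K J I D.
That gives 2 routes.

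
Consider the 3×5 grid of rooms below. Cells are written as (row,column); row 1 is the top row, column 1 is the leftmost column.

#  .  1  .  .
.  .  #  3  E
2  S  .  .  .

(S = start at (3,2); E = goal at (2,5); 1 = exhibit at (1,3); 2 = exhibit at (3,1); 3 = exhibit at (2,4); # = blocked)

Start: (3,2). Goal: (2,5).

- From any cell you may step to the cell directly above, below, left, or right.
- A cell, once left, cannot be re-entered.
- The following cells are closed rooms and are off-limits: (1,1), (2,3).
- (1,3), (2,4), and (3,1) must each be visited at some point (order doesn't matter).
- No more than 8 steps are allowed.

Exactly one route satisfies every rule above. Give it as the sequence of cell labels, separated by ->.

(3,2) -> (3,1) -> (2,1) -> (2,2) -> (1,2) -> (1,3) -> (1,4) -> (2,4) -> (2,5)

Any route must reach (1,3), (2,4), and (3,1) and still end at (2,5) within 8 moves, so the order of the required stops is forced.
Route from (3,2): left 1 to (3,1), up 1 to (2,1), right 1 to (2,2), up 1 to (1,2), right 2 to (1,4), down 1 to (2,4), right 1 to (2,5) — 8 moves in all.
Check: all required cells visited; 8 ≤ 8 moves.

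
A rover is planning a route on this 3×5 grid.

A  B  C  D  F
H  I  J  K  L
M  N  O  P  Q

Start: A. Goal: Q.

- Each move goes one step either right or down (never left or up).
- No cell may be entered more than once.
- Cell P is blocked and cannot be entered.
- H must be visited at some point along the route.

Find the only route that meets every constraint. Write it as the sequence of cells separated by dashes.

A - H - I - J - K - L - Q

Moves only go right or down, so the column and row indices never decrease.
Route from A: down to H, 4× right (reaching L), down to Q — 6 moves in all.
Check: all required cells visited.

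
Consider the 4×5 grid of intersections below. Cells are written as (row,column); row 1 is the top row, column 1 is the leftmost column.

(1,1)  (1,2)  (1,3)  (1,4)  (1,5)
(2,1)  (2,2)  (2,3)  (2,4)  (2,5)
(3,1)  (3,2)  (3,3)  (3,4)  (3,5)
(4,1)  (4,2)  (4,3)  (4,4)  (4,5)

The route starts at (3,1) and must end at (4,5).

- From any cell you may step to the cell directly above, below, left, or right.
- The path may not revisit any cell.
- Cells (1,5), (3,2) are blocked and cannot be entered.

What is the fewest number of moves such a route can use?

5

The Manhattan distance from (3,1) to (4,5) is |3−4| + |1−5| = 5, so at least 5 moves are needed.
A route of 5 moves achieves this: (3,1) → (4,1) → (4,2) → (4,3) → (4,4) → (4,5).
Since 5 matches the lower bound, it is optimal.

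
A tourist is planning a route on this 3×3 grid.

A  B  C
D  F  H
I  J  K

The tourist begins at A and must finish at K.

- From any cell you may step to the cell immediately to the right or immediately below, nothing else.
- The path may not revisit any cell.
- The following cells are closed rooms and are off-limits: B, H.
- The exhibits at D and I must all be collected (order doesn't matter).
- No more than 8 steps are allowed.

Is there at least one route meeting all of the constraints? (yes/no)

yes

One route that works: A → D → I → J → K.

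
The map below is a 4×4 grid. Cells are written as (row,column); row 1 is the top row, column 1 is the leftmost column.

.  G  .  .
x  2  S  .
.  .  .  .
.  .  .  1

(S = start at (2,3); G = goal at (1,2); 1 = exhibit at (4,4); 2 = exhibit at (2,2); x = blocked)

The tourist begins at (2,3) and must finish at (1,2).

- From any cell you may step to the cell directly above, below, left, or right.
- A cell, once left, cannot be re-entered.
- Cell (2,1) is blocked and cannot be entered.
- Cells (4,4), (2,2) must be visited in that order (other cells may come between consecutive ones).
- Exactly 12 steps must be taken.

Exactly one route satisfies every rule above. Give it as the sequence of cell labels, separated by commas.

(2,3), (1,3), (1,4), (2,4), (3,4), (4,4), (4,3), (4,2), (4,1), (3,1), (3,2), (2,2), (1,2)

The waypoints must appear in the order (4,4), (2,2), with no cell reused.
Route from (2,3): up 1 to (1,3), right 1 to (1,4), down 3 to (4,4), left 3 to (4,1), up 1 to (3,1), right 1 to (3,2), up 2 to (1,2) — 12 moves in all.
Check: order respected (1 at step 5, 2 at step 11); 12 moves as required.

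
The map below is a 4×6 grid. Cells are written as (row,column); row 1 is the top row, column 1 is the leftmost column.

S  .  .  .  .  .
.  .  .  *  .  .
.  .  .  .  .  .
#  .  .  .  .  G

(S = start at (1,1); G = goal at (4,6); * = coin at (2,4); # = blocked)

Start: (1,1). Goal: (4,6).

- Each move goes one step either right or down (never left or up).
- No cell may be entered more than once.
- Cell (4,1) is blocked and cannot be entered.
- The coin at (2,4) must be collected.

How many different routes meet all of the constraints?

24

A right/down-only route from (1,1) to (4,6) makes exactly 3 down-moves and 5 right-moves in some order.
With no other constraints that would be C(8,3) = 56 routes.
Split at (2,4) and multiply the segment counts (each segment already excludes blocked cells): (1,1)→(2,4): 4; (2,4)→(4,6): 6; product = 24.
That gives 24 routes.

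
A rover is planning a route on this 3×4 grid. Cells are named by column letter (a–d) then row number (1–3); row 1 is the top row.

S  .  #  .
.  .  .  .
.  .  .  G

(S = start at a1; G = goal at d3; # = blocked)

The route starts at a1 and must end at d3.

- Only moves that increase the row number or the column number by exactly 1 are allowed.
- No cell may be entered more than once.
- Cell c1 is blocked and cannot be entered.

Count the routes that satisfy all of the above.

A right/down-only route from a1 to d3 makes exactly 2 down-moves and 3 right-moves in some order.
With no other constraints that would be C(5,2) = 10 routes.
Subtract routes through each blocked cell (inclusion–exclusion for overlaps): − through c1: 3 → 7.
That gives 7 routes.

7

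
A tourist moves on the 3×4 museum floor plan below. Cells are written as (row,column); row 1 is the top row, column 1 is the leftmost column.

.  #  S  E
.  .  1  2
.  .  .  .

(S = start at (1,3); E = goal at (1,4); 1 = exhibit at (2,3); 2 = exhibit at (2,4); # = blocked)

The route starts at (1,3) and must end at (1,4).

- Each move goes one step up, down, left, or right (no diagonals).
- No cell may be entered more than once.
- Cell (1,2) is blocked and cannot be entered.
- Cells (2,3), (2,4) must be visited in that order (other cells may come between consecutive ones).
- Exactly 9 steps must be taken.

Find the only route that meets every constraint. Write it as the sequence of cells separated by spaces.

(1,3) (2,3) (2,2) (2,1) (3,1) (3,2) (3,3) (3,4) (2,4) (1,4)

The waypoints must appear in the order (2,3), (2,4), with no cell reused.
Route from (1,3): down 1 to (2,3), left 2 to (2,1), down 1 to (3,1), right 3 to (3,4), up 2 to (1,4) — 9 moves in all.
Check: order respected (1 at step 1, 2 at step 8); 9 moves as required.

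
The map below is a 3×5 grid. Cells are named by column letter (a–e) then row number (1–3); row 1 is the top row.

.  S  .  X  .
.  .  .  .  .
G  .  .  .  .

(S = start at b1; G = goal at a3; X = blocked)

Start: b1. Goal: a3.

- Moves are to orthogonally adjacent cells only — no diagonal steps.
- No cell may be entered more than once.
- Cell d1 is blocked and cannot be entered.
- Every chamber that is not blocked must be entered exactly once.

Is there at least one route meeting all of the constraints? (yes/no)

Cell e1 has only one open neighbour but is neither the start nor the goal, so a Hamiltonian route would have to both enter and leave it through the same neighbour — impossible without revisiting.

no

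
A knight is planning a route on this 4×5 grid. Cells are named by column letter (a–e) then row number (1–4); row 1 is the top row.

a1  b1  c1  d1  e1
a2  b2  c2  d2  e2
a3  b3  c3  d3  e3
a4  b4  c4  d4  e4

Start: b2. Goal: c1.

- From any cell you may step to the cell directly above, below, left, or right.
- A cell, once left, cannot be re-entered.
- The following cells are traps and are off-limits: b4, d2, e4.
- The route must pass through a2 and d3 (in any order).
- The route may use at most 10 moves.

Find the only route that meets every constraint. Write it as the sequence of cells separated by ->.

b2 -> a2 -> a3 -> b3 -> c3 -> d3 -> e3 -> e2 -> e1 -> d1 -> c1

Any route must reach a2 and d3 and still end at c1 within 10 moves, so the order of the required stops is forced.
Route from b2: left to a2, down to a3, 4× right (reaching e3), 2× up (reaching e1), 2× left (reaching c1) — 10 moves in all.
Check: all required cells visited; 10 ≤ 10 moves.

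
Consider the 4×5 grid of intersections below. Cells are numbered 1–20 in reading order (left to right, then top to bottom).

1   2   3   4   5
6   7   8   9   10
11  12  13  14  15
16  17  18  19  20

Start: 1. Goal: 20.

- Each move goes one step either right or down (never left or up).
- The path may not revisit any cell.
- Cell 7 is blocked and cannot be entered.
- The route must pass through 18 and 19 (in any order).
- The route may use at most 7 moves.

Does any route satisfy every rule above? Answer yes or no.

One route that works: 1 → 6 → 11 → 16 → 17 → 18 → 19 → 20.

yes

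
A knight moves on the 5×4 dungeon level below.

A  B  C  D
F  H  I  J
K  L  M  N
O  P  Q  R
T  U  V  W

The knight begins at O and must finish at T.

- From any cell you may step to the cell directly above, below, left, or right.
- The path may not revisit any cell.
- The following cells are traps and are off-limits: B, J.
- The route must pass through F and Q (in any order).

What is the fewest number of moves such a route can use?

9

Any route passes through F and Q in some order between O and T. Summing Manhattan distances along each leg and taking the cheapest ordering (O → F → Q → T) gives a lower bound of 2 + 4 + 3 = 9 moves.
A route of 9 moves achieves this: O → K → F → H → L → P → Q → V → U → T.
Since 9 matches the lower bound, it is optimal.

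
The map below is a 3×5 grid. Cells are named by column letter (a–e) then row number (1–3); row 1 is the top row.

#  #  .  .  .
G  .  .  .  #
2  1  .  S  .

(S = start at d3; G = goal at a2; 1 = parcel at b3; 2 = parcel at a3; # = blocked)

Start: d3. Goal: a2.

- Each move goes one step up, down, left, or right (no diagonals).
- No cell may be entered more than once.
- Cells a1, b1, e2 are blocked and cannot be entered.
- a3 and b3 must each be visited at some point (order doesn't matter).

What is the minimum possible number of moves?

4

Any route passes through a3 and b3 in some order between d3 and a2. Summing Manhattan distances along each leg and taking the cheapest ordering (d3 → b3 → a3 → a2) gives a lower bound of 2 + 1 + 1 = 4 moves.
A route of 4 moves achieves this: d3 → c3 → b3 → a3 → a2.
Since 4 matches the lower bound, it is optimal.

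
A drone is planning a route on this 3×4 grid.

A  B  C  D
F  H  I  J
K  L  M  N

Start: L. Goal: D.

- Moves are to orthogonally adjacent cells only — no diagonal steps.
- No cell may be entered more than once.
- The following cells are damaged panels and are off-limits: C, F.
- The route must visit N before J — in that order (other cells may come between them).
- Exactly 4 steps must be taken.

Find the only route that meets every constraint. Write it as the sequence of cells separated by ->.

L -> M -> N -> J -> D

The waypoints must appear in the order N, J, with no cell reused.
Route from L: 2× right (reaching N), 2× up (reaching D) — 4 moves in all.
Check: order respected (N at step 2, J at step 3); 4 moves as required.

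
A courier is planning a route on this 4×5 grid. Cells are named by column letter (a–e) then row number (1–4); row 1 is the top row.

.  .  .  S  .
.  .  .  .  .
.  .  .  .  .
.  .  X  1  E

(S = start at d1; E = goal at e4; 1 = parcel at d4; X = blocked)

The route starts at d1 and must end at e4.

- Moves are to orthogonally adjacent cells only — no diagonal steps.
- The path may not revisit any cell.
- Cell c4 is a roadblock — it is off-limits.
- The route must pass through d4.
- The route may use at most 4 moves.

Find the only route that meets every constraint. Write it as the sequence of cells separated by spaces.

d1 d2 d3 d4 e4

The budget equals the shortest possible length, so every move has to be on a shortest route through the required cells.
Route from d1: 3× down (reaching d4), right to e4 — 4 moves in all.
Check: all required cells visited; 4 ≤ 4 moves.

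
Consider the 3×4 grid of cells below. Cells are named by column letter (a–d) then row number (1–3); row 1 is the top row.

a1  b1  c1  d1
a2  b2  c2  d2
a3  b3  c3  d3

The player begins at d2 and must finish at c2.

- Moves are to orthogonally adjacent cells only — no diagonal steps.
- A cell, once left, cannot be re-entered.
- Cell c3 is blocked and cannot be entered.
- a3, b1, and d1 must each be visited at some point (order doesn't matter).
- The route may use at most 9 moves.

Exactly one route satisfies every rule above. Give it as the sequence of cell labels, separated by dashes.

Any route must reach a3, b1, and d1 and still end at c2 within 9 moves, so the order of the required stops is forced.
Route from d2: up 1 to d1, left 3 to a1, down 2 to a3, right 1 to b3, up 1 to b2, right 1 to c2 — 9 moves in all.
Check: all required cells visited; 9 ≤ 9 moves.

d2 - d1 - c1 - b1 - a1 - a2 - a3 - b3 - b2 - c2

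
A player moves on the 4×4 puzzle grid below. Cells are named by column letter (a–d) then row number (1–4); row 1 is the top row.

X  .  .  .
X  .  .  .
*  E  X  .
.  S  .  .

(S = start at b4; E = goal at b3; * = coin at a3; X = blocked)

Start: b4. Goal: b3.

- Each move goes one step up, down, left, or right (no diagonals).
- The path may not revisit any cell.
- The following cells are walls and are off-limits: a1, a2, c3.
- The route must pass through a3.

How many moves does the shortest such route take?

3

Any route passes through a3 somewhere between b4 and b3. Summing Manhattan distances along the two legs (b4 → a3 → b3) gives a lower bound of 2 + 1 = 3 moves.
A route of 3 moves achieves this: b4 → a4 → a3 → b3.
Since 3 matches the lower bound, it is optimal.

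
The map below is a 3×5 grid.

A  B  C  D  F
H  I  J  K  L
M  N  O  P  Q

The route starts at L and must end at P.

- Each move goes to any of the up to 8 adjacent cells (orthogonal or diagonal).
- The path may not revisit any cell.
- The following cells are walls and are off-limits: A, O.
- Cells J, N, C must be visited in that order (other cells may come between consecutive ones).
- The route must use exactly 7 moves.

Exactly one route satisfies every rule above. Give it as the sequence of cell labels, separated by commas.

L, D, J, N, I, C, K, P

The waypoints must appear in the order J, N, C, with no cell reused.
Route from L: up-left to D, 2× down-left (reaching N), up to I, up-right to C, down-right to K, down to P — 7 moves in all.
Check: order respected (J at step 2, N at step 3, C at step 5); 7 moves as required.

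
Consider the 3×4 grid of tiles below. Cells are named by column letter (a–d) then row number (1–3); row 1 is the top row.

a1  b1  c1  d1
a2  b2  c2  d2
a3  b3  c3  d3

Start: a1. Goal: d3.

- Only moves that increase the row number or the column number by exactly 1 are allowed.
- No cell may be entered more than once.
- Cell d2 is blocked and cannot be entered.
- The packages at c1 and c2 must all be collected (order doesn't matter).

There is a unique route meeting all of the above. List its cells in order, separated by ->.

a1 -> b1 -> c1 -> c2 -> c3 -> d3

Moves only go right or down, so the column and row indices never decrease.
Route from a1: right 2 to c1, down 2 to c3, right 1 to d3 — 5 moves in all.
Check: all required cells visited.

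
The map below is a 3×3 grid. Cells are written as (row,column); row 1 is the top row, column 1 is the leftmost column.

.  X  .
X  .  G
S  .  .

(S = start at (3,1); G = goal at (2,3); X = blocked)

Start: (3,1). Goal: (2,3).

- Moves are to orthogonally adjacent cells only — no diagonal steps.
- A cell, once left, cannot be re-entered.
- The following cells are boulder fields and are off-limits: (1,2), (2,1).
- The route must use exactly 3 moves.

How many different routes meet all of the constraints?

2

Need simple routes of exactly 3 moves from (3,1) to (2,3) (Manhattan distance 3, so 0 moves are spent on a detour and 0 undoing it).
Enumerating: (3,1) (3,2) (2,2) (2,3) | (3,1) (3,2) (3,3) (2,3).
That gives 2 routes.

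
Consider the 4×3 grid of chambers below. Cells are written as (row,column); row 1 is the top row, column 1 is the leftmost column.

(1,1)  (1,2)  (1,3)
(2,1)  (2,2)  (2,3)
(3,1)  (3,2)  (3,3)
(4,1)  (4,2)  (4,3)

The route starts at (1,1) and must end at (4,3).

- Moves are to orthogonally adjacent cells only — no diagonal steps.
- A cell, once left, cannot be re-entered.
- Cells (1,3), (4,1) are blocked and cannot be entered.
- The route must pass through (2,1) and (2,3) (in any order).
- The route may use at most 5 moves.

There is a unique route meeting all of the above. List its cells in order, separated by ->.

(1,1) -> (2,1) -> (2,2) -> (2,3) -> (3,3) -> (4,3)

Any route must reach (2,1) and (2,3) and still end at (4,3) within 5 moves, so the order of the required stops is forced.
Route from (1,1): down to (2,1), 2× right (reaching (2,3)), 2× down (reaching (4,3)) — 5 moves in all.
Check: all required cells visited; 5 ≤ 5 moves.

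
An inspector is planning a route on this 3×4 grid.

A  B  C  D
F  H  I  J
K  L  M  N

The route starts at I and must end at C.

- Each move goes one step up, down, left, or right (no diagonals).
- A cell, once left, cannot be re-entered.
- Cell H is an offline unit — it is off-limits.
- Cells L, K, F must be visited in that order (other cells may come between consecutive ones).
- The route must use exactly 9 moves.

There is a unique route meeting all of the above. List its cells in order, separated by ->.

The waypoints must appear in the order L, K, F, with no cell reused.
Route from I: right 1 to J, down 1 to N, left 3 to K, up 2 to A, right 2 to C — 9 moves in all.
Check: order respected (L at step 4, K at step 5, F at step 6); 9 moves as required.

I -> J -> N -> M -> L -> K -> F -> A -> B -> C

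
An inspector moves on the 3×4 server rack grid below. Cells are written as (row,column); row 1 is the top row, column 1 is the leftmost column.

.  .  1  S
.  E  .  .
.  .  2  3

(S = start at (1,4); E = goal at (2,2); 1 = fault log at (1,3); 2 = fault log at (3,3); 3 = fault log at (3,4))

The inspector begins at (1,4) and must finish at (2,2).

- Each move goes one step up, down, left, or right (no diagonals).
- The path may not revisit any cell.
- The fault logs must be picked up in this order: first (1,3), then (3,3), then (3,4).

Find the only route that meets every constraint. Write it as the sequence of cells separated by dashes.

The waypoints must appear in the order (1,3), (3,3), (3,4), with no cell reused.
Route from (1,4): 3× left (reaching (1,1)), 2× down (reaching (3,1)), 3× right (reaching (3,4)), up to (2,4), 2× left (reaching (2,2)) — 11 moves in all.
Check: order respected (1 at step 1, 2 at step 7, 3 at step 8).

(1,4) - (1,3) - (1,2) - (1,1) - (2,1) - (3,1) - (3,2) - (3,3) - (3,4) - (2,4) - (2,3) - (2,2)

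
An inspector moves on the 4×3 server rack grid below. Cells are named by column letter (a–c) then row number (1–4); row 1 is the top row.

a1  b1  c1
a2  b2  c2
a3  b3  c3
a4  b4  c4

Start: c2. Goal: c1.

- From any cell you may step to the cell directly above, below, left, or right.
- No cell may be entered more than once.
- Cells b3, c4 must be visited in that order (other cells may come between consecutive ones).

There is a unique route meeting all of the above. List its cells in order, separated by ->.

c2 -> b2 -> b3 -> c3 -> c4 -> b4 -> a4 -> a3 -> a2 -> a1 -> b1 -> c1

The waypoints must appear in the order b3, c4, with no cell reused.
Route from c2: left 1 to b2, down 1 to b3, right 1 to c3, down 1 to c4, left 2 to a4, up 3 to a1, right 2 to c1 — 11 moves in all.
Check: order respected (b3 at step 2, c4 at step 4).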